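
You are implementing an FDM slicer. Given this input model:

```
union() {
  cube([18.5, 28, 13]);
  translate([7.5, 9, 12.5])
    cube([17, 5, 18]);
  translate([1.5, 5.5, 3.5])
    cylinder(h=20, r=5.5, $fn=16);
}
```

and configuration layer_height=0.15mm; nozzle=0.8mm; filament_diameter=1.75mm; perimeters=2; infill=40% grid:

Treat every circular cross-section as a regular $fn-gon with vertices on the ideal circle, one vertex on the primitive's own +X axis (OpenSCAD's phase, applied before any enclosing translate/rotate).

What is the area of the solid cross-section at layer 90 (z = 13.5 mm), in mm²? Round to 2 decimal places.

At z = 13.5 mm: the cube is absent (z outside [0, 13]); the 17×5 cube at (7.5, 9) contributes its full rectangle (area 85.00 mm²); the r=5.5 cylinder at (1.5, 5.5) gives a regular 16-gon of circumradius 5.5 (constant along its height) (area = (16/2)·5.500²·sin(360°/16) = 92.61 mm²); Combining (union): the 2 present regions are separate (no shared area or edge), so areas and boundary lengths simply add and each stays a separate island — area = 177.61 mm². Overall, the cross-section has 2 separate islands. Net area = 177.61 mm².

177.61 mm²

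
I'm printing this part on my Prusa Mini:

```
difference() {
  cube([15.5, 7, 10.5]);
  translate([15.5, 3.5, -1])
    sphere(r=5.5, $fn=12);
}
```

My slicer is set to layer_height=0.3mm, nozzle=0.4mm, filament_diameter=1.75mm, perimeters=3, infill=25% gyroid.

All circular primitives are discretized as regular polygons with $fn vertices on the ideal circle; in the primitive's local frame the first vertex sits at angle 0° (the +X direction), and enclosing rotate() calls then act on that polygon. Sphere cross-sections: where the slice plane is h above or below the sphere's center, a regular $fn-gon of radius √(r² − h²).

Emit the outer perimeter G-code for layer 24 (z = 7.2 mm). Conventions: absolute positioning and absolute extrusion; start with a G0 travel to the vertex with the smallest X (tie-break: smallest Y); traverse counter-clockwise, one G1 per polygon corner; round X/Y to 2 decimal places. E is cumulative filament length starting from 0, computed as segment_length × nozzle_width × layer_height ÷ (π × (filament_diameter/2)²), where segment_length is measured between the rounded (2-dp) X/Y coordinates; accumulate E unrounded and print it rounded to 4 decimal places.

G0 X0.00 Y0.00 Z7.20
G1 X15.50 Y0.00 E0.7733
G1 X15.50 Y7.00 E1.1225
G1 X0.00 Y7.00 E1.8958
G1 X0.00 Y0.00 E2.2451

At z = 7.2 mm: the cube is present — its section is the full 15.5×7 rectangle; the sphere at (15.5, 3.5) is not intersected at this z (|z−center|=8.200 > r=5.5); After the difference (first − rest): none of the subtracted shapes is present at this height, so the 15.5×7 cube is unchanged — 1 connected region. The outline is a single polygon with 4 vertices. Extrusion per mm of travel: 0.4 × 0.3 / (π × 0.875²) = 0.049890. Accumulating E over each segment gives final E = 2.2451.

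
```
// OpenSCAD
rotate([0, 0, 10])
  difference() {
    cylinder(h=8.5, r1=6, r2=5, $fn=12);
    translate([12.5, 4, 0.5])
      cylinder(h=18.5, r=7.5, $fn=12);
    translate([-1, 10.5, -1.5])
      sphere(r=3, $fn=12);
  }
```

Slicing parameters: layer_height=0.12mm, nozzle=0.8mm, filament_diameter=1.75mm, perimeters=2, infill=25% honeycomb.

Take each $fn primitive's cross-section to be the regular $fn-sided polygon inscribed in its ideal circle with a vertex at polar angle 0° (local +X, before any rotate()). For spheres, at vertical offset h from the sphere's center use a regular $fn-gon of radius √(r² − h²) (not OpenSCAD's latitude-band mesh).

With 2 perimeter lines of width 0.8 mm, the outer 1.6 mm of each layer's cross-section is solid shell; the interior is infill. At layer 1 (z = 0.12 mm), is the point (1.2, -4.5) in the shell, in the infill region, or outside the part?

shell

At z = 0.12 mm: the cone (r1=6→r2=5) has section circumradius 5.986 here — a regular 12-gon; the cylinder at (12.5, 4) is not intersected at this z (z outside [0.5, 19]); the r=3 sphere at (-1, 10.5) slices to a regular 12-gon of circumradius 2.525 (√(r²−h²) with h=1.62 from center); After the difference (first − rest): starting from the cone, the r=3 sphere at (-1, 10.5) misses the remaining region (no effect) — 1 connected region; (rotated 10° about Z; rotation is an isometry so areas/perimeters/island counts are preserved). Overall, the cross-section is a single solid region. Undo the 10° rotation: the query point maps to (0.400, -4.640) in the un-rotated model frame. The nearest boundary edge runs (2.99, -5.18)→(-0.00, -5.99); distance from the point to it = 1.20 mm. The point is inside the cross-section, 1.20 mm from the nearest boundary — within the 1.6 mm shell band (2 × 0.8).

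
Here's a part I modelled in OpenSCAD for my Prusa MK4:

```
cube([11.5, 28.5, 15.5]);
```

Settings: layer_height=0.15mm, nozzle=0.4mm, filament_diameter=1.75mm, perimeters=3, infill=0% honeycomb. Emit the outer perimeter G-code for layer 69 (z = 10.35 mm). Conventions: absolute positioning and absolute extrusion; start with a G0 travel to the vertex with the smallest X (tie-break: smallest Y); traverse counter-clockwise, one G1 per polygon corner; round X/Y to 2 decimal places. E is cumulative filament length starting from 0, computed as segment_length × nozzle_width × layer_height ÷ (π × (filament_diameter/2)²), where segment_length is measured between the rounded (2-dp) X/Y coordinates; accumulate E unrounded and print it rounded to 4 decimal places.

At z = 10.35 mm: the cube (footprint 11.5×28.5) is included at this height. The outline is a single polygon with 4 vertices. Extrusion per mm of travel: 0.4 × 0.15 / (π × 0.875²) = 0.024945. Accumulating E over each segment gives final E = 1.9956.

G0 X0.00 Y0.00 Z10.35
G1 X11.50 Y0.00 E0.2869
G1 X11.50 Y28.50 E0.9978
G1 X0.00 Y28.50 E1.2847
G1 X0.00 Y0.00 E1.9956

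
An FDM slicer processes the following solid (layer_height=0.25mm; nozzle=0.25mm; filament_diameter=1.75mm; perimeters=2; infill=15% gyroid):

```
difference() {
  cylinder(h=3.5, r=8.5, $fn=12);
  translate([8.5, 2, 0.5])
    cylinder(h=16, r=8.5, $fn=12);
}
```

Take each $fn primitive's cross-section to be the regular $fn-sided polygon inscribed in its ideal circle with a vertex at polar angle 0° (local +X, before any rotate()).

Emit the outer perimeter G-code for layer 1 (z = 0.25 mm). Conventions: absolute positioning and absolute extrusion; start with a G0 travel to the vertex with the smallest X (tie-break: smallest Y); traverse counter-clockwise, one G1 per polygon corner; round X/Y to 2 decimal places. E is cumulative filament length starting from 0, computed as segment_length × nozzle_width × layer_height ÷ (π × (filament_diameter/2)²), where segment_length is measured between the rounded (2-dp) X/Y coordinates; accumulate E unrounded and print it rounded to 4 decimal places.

At z = 0.25 mm: the cylinder: section is a regular 12-gon, circumradius r=8.5; the cylinder at (8.5, 2) is absent (z outside [0.5, 16.5]); Subtracting the remaining from the first: none of the subtracted shapes is present at this height, so the r=8.5 cylinder is unchanged — 1 connected region. The outline is a single polygon with 12 vertices. Extrusion per mm of travel: 0.25 × 0.25 / (π × 0.875²) = 0.025984. Accumulating E over each segment gives final E = 1.3718.

G0 X-8.50 Y0.00 Z0.25
G1 X-7.36 Y-4.25 E0.1143
G1 X-4.25 Y-7.36 E0.2286
G1 X0.00 Y-8.50 E0.3430
G1 X4.25 Y-7.36 E0.4573
G1 X7.36 Y-4.25 E0.5716
G1 X8.50 Y0.00 E0.6859
G1 X7.36 Y4.25 E0.8003
G1 X4.25 Y7.36 E0.9145
G1 X0.00 Y8.50 E1.0289
G1 X-4.25 Y7.36 E1.1432
G1 X-7.36 Y4.25 E1.2575
G1 X-8.50 Y0.00 E1.3718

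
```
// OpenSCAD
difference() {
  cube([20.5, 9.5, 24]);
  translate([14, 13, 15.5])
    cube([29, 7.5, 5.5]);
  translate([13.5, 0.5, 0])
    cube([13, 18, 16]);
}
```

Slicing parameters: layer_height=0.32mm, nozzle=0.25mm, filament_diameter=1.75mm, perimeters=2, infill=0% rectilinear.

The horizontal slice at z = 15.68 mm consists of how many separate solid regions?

1

At z = 15.68 mm: the 20.5×9.5 cube contributes its full rectangle; the 29×7.5 cube at (14, 13) contributes its full rectangle; the cube at (13.5, 0.5) is present — its section is the full 13×18 rectangle; Subtracting the remaining from the first: starting from the 20.5×9.5 cube, the 29×7.5 cube at (14, 13) misses the remaining region (no effect); the 13×18 cube at (13.5, 0.5) partially overlaps it — only the 63.00 mm² overlap (of its 234.00 mm²) is removed, clipping the outline — 1 connected region. The result has 1 disconnected region.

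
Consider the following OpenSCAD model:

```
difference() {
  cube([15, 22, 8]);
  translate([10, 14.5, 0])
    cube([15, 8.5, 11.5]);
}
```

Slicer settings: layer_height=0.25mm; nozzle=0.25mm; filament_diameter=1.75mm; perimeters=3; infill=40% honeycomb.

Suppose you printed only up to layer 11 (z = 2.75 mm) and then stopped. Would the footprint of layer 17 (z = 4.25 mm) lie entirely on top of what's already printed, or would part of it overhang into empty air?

entirely on top

Compare the two slices. At z = 2.75: the cube is present — its section is the full 15×22 rectangle (area 330.00 mm²); the cube at (10, 14.5) is present — its section is the full 15×8.5 rectangle (area 127.50 mm²); Subtracting the remaining from the first: starting from the 15×22 cube (330.00 mm²), the 15×8.5 cube at (10, 14.5) partially overlaps it — only the 37.50 mm² overlap (of its 127.50 mm²) is removed, clipping the outline — area = 292.50 mm². At z = 4.25: the cube is present — its section is the full 15×22 rectangle (area 330.00 mm²); the 15×8.5 cube at (10, 14.5) contributes its full rectangle (area 127.50 mm²); Taking the first minus the rest: starting from the 15×22 cube (330.00 mm²), the 15×8.5 cube at (10, 14.5) partially overlaps it — only the 37.50 mm² overlap (of its 127.50 mm²) is removed, clipping the outline — area = 292.50 mm². Checking containment: the cross-section at z = 4.25 is a subset of the cross-section at z = 2.75.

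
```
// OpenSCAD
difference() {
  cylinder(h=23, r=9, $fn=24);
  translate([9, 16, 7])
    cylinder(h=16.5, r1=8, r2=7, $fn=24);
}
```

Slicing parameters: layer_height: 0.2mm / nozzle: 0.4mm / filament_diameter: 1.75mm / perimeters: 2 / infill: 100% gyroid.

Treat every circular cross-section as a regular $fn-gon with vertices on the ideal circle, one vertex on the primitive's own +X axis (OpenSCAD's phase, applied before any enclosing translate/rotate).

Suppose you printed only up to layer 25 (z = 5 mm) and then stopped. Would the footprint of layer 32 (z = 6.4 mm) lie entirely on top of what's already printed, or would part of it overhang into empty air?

Compare the two slices. At z = 5: the r=9 cylinder contributes a regular 24-gon of circumradius 9 (area = (24/2)·9.000²·sin(360°/24) = 251.57 mm²); the cone at (9, 16) does not reach this height (z outside [7, 23.5]); Taking the first minus the rest: none of the subtracted shapes is present at this height, so the r=9 cylinder is unchanged — area = 251.57 mm². At z = 6.4: the r=9 cylinder contributes a regular 24-gon of circumradius 9 (area = (24/2)·9.000²·sin(360°/24) = 251.57 mm²); the cone at (9, 16) is absent (z outside [7, 23.5]); Subtracting the remaining from the first: none of the subtracted shapes is present at this height, so the r=9 cylinder is unchanged — area = 251.57 mm². Checking containment: the cross-section at z = 6.4 is a subset of the cross-section at z = 5.

entirely on top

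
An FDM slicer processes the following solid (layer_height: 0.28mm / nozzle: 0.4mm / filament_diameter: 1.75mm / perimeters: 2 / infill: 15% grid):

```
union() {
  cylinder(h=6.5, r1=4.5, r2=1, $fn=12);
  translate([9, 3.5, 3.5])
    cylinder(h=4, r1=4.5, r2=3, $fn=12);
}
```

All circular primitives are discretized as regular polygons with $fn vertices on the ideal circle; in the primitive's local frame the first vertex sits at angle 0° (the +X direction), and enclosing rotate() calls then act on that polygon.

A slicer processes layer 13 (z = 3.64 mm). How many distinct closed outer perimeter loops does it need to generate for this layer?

At z = 3.64 mm: the cone contributes a regular 12-gon of circumradius 2.540 (interpolated between r1=4.5 and r2=1 at t=0.560); the cone at (9, 3.5): at t=0.035 of its height the radius interpolates to r₁+(r₂−r₁)t = 4.447, giving a regular 12-gon of that circumradius; Merging all regions: the 2 present regions are separate (no shared area or edge), so areas and boundary lengths simply add and each stays a separate island — 2 connected regions. The result has 2 disconnected regions.

2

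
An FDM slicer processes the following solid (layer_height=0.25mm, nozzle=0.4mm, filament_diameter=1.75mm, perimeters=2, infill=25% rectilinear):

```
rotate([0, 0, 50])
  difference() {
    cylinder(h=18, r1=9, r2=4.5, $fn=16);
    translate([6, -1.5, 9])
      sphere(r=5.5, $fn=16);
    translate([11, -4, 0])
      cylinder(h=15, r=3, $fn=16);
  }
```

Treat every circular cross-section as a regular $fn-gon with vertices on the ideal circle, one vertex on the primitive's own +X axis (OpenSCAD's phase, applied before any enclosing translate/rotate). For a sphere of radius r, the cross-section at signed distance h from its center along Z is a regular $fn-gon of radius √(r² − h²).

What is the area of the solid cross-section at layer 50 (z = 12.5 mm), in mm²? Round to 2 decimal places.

85.33 mm²

At z = 12.5 mm: the cone (r1=9→r2=4.5) has section circumradius 5.875 here — a regular 16-gon (area = (16/2)·5.875²·sin(360°/16) = 105.67 mm²); the sphere at (6, -1.5): section is a regular 16-gon, circumradius = √(r²−h²) = √(5.5²−3.5²) = 4.243 (area = (16/2)·4.243²·sin(360°/16) = 55.11 mm²); the cylinder at (11, -4): section is a regular 16-gon, circumradius r=3 (area = (16/2)·3.000²·sin(360°/16) = 27.55 mm²); Subtracting the remaining from the first: starting from the cone (105.67 mm²), the r=5.5 sphere at (6, -1.5) partially overlaps it — only the 20.34 mm² overlap (of its 55.11 mm²) is removed, clipping the outline; the r=3 cylinder at (11, -4) misses the remaining region (no effect) — area = 85.33 mm²; (whole slice rotated 50° about Z — lengths, areas and connectivity unchanged). Overall, the cross-section is a single solid region. Net area = 85.33 mm².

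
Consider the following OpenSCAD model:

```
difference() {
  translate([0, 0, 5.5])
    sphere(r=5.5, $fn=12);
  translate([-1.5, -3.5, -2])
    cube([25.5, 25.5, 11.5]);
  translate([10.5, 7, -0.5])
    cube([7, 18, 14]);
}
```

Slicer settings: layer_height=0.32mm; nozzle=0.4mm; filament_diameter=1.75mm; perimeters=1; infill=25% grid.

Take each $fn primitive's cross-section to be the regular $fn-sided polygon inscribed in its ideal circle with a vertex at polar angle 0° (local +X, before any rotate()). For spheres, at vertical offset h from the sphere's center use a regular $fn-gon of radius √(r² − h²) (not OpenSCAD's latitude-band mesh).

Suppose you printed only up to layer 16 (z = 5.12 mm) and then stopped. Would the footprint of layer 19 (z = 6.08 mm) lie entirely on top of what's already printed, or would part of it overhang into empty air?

Compare the two slices. At z = 5.12: the r=5.5 sphere slices to a regular 12-gon of circumradius 5.487 (√(r²−h²) with h=0.38 from center) (area = (12/2)·5.487²·sin(360°/12) = 90.32 mm²); the cube at (-1.5, -3.5) is present — its section is the full 25.5×25.5 rectangle (area 650.25 mm²); the cube at (10.5, 7) (footprint 7×18) is included at this height (area 126.00 mm²); After the difference (first − rest): starting from the r=5.5 sphere (90.32 mm²), the 25.5×25.5 cube at (-1.5, -3.5) partially overlaps it — only the 53.11 mm² overlap (of its 650.25 mm²) is removed, clipping the outline; the 7×18 cube at (10.5, 7) misses the remaining region (no effect) — area = 37.21 mm². At z = 6.08: the r=5.5 sphere slices to a regular 12-gon of circumradius 5.469 (√(r²−h²) with h=0.58 from center) (area = (12/2)·5.469²·sin(360°/12) = 89.74 mm²); the cube at (-1.5, -3.5) is present — its section is the full 25.5×25.5 rectangle (area 650.25 mm²); the cube at (10.5, 7) (footprint 7×18) is included at this height (area 126.00 mm²); After the difference (first − rest): starting from the r=5.5 sphere (89.74 mm²), the 25.5×25.5 cube at (-1.5, -3.5) partially overlaps it — only the 52.87 mm² overlap (of its 650.25 mm²) is removed, clipping the outline; the 7×18 cube at (10.5, 7) misses the remaining region (no effect) — area = 36.87 mm². Checking containment: the cross-section at z = 6.08 is a subset of the cross-section at z = 5.12.

entirely on top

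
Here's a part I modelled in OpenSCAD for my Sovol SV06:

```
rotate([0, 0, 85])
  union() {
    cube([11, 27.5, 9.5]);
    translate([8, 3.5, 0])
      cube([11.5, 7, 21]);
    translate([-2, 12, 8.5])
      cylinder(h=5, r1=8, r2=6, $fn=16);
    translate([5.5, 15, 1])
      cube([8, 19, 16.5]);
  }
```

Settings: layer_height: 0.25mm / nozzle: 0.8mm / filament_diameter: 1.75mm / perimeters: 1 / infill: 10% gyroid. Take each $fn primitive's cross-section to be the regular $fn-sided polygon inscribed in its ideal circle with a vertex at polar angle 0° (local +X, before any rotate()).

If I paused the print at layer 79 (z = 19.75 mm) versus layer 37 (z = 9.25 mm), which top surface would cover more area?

layer 37 (z = 9.25 mm)

Layer 79 (z = 19.75): the cube is absent (z outside [0, 9.5]); the 11.5×7 cube at (8, 3.5) contributes its full rectangle (area 80.50 mm²); the cone at (-2, 12) does not reach this height (z outside [8.5, 13.5]); the cube at (5.5, 15) does not reach this height (z outside [1, 17.5]); Taking the union: only the 11.5×7 cube at (8, 3.5) is present, so the union is just that shape — area = 80.50 mm²; (rotated 85° about Z; rotation is an isometry so areas/perimeters/island counts are preserved). So its area = 80.50 mm². Layer 37 (z = 9.25): the cube is present — its section is the full 11×27.5 rectangle (area 302.50 mm²); the cube at (8, 3.5) (footprint 11.5×7) is included at this height (area 80.50 mm²); the cone at (-2, 12) (r1=8→r2=6) has section circumradius 7.700 here — a regular 16-gon (area = (16/2)·7.700²·sin(360°/16) = 181.51 mm²); the cube at (5.5, 15) is present — its section is the full 8×19 rectangle (area 152.00 mm²); Merging all regions: the regions partially overlap — summed areas 716.51 mm² minus the doubly-counted overlap 150.50 mm² gives 566.01 mm² — area = 566.01 mm²; (whole slice rotated 85° about Z — lengths, areas and connectivity unchanged). So its area = 566.01 mm². Layer 37 is larger (566.01 vs 80.50 mm²).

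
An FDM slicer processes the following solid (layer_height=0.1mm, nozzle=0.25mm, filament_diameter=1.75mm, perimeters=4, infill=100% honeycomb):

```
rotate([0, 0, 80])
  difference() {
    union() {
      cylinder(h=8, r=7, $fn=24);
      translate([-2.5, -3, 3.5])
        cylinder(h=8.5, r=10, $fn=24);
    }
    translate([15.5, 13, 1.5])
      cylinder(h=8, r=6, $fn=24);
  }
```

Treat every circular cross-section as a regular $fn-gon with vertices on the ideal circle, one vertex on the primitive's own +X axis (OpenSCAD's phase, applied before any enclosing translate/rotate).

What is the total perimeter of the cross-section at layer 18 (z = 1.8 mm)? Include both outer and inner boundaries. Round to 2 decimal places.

At z = 1.8 mm: the r=7 cylinder gives a regular 24-gon of circumradius 7 (constant along its height) (perimeter = 2·24·7.000·sin(180°/24) = 43.86 mm); the cylinder at (-2.5, -3) is absent (z outside [3.5, 12]); Taking the union: only the r=7 cylinder is present, so the union is just that shape — boundary = 43.86 mm; the r=6 cylinder at (15.5, 13) contributes a regular 24-gon of circumradius 6 (perimeter = 2·24·6.000·sin(180°/24) = 37.59 mm); Subtracting the remaining from the first: starting from that combined region, the r=6 cylinder at (15.5, 13) misses the remaining region (no effect) — boundary = 43.86 mm; (rotated 80° about Z; rotation is an isometry so areas/perimeters/island counts are preserved). Overall, the cross-section is a single solid region. Total boundary length (outer) = 43.86 mm.

43.86 mm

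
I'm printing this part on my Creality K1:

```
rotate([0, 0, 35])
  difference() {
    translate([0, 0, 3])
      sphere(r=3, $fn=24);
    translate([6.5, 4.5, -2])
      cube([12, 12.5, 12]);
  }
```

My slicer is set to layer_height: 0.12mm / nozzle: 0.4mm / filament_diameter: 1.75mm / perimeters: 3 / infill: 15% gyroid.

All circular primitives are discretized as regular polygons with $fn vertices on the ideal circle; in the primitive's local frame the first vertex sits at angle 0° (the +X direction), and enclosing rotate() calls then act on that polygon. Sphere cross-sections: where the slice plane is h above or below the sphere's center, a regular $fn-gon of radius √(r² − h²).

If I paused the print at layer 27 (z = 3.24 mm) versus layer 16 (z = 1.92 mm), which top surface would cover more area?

Layer 27 (z = 3.24): the r=3 sphere slices to a regular 24-gon of circumradius 2.990 (√(r²−h²) with h=0.24 from center) (area = (24/2)·2.990²·sin(360°/24) = 27.77 mm²); the 12×12.5 cube at (6.5, 4.5) contributes its full rectangle (area 150.00 mm²); After the difference (first − rest): starting from the r=3 sphere (27.77 mm²), the 12×12.5 cube at (6.5, 4.5) misses the remaining region (no effect) — area = 27.77 mm²; (whole slice rotated 35° about Z — lengths, areas and connectivity unchanged). So its area = 27.77 mm². Layer 16 (z = 1.92): the r=3 sphere contributes a regular 24-gon of circumradius √(3²−1.08²) = 2.799 (area = (24/2)·2.799²·sin(360°/24) = 24.33 mm²); the cube at (6.5, 4.5) (footprint 12×12.5) is included at this height (area 150.00 mm²); After the difference (first − rest): starting from the r=3 sphere (24.33 mm²), the 12×12.5 cube at (6.5, 4.5) misses the remaining region (no effect) — area = 24.33 mm²; (rotated 35° about Z; rotation is an isometry so areas/perimeters/island counts are preserved). So its area = 24.33 mm². Layer 27 is larger (27.77 vs 24.33 mm²).

layer 27 (z = 3.24 mm)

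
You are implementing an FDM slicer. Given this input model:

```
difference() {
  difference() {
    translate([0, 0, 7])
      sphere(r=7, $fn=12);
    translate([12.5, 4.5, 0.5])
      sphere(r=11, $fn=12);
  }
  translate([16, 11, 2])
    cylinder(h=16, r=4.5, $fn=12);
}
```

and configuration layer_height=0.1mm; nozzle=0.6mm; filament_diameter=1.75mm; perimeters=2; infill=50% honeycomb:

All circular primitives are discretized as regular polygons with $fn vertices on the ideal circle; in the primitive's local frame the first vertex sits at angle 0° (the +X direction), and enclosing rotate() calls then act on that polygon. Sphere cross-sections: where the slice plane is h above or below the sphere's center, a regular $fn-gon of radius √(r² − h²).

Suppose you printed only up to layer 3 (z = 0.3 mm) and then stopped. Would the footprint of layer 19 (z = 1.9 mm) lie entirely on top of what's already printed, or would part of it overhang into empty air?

Compare the two slices. At z = 0.3: the sphere: section is a regular 12-gon, circumradius = √(r²−h²) = √(7²−6.7²) = 2.027 (area = (12/2)·2.027²·sin(360°/12) = 12.33 mm²); the r=11 sphere at (12.5, 4.5) slices to a regular 12-gon of circumradius 10.998 (√(r²−h²) with h=0.2 from center) (area = (12/2)·10.998²·sin(360°/12) = 362.88 mm²); Taking the first minus the rest: starting from the r=7 sphere (12.33 mm²), the r=11 sphere at (12.5, 4.5) misses the remaining region (no effect) — area = 12.33 mm²; the cylinder at (16, 11) does not reach this height (z outside [2, 18]); After the difference (first − rest): none of the subtracted shapes is present at this height, so that combined region is unchanged — area = 12.33 mm². At z = 1.9: the r=7 sphere slices to a regular 12-gon of circumradius 4.795 (√(r²−h²) with h=5.1 from center) (area = (12/2)·4.795²·sin(360°/12) = 68.97 mm²); the r=11 sphere at (12.5, 4.5) slices to a regular 12-gon of circumradius 10.911 (√(r²−h²) with h=1.4 from center) (area = (12/2)·10.911²·sin(360°/12) = 357.12 mm²); Subtracting the remaining from the first: starting from the r=7 sphere (68.97 mm²), the r=11 sphere at (12.5, 4.5) partially overlaps it — only the 9.79 mm² overlap (of its 357.12 mm²) is removed, clipping the outline — area = 59.18 mm²; the cylinder at (16, 11) does not reach this height (z outside [2, 18]); Subtracting the remaining from the first: none of the subtracted shapes is present at this height, so the result so far is unchanged — area = 59.18 mm². Checking containment: at z = 1.9 the cross-section extends beyond the z = 0.3 cross-section by about 46.85 mm².

part overhangs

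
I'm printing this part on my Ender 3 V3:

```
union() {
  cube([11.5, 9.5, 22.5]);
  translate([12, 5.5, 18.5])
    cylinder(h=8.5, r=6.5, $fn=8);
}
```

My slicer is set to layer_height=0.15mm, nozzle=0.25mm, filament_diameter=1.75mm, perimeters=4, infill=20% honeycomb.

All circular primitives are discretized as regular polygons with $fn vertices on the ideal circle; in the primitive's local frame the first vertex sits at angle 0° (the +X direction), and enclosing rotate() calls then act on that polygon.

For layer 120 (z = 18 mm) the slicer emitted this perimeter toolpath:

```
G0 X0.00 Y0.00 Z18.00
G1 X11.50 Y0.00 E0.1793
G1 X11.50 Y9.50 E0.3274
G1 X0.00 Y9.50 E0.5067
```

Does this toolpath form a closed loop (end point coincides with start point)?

Start point (G0): (0.00, 0.00). End point (last G1): the path does not return to the start — open.

no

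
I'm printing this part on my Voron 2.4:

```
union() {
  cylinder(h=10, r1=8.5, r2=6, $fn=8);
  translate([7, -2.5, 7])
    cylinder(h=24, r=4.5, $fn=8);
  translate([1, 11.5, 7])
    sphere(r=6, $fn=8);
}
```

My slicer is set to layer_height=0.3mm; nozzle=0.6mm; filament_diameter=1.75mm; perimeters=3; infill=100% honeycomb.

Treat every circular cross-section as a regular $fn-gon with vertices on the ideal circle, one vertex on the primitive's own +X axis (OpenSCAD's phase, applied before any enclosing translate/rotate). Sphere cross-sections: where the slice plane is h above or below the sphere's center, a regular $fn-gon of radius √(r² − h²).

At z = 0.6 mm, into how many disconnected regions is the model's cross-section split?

At z = 0.6 mm: the cone: at t=0.060 of its height the radius interpolates to r₁+(r₂−r₁)t = 8.350, giving a regular 8-gon of that circumradius; the cylinder at (7, -2.5) does not reach this height (z outside [7, 31]); the sphere at (1, 11.5) is not intersected at this z (|z−center|=6.400 > r=6); Taking the union: only the cone is present, so the union is just that shape — 1 connected region. The result has 1 disconnected region.

1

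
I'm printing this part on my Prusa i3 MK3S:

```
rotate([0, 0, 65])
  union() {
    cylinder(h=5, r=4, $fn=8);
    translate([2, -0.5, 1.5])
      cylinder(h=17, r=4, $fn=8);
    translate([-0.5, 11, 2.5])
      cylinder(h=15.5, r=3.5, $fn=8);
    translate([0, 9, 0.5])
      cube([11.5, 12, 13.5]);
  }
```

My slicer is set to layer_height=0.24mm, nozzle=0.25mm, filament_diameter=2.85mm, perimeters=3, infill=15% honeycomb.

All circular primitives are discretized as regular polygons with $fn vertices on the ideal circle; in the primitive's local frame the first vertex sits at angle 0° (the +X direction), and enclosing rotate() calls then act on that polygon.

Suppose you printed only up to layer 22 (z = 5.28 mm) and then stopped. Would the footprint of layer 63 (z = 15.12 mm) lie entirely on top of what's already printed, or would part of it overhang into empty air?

Compare the two slices. At z = 5.28: the cylinder does not reach this height (z outside [0, 5]); the cylinder at (2, -0.5): section is a regular 8-gon, circumradius r=4 (area = (8/2)·4.000²·sin(360°/8) = 45.25 mm²); the cylinder at (-0.5, 11): section is a regular 8-gon, circumradius r=3.5 (area = (8/2)·3.500²·sin(360°/8) = 34.65 mm²); the cube at (0, 9) (footprint 11.5×12) is included at this height (area 138.00 mm²); Merging all regions: the regions partially overlap — summed areas 217.90 mm² minus the doubly-counted overlap 12.14 mm² gives 205.77 mm² — area = 205.77 mm²; (whole slice rotated 65° about Z — lengths, areas and connectivity unchanged). At z = 15.12: the cylinder does not reach this height (z outside [0, 5]); the r=4 cylinder at (2, -0.5) contributes a regular 8-gon of circumradius 4 (area = (8/2)·4.000²·sin(360°/8) = 45.25 mm²); the r=3.5 cylinder at (-0.5, 11) contributes a regular 8-gon of circumradius 3.5 (area = (8/2)·3.500²·sin(360°/8) = 34.65 mm²); the cube at (0, 9) is absent (z outside [0.5, 14]); Merging all regions: the 2 present regions are separate (no shared area or edge), so areas and boundary lengths simply add and each stays a separate island — area = 79.90 mm²; (rotated 65° about Z; rotation is an isometry so areas/perimeters/island counts are preserved). Checking containment: the cross-section at z = 15.12 is a subset of the cross-section at z = 5.28.

entirely on top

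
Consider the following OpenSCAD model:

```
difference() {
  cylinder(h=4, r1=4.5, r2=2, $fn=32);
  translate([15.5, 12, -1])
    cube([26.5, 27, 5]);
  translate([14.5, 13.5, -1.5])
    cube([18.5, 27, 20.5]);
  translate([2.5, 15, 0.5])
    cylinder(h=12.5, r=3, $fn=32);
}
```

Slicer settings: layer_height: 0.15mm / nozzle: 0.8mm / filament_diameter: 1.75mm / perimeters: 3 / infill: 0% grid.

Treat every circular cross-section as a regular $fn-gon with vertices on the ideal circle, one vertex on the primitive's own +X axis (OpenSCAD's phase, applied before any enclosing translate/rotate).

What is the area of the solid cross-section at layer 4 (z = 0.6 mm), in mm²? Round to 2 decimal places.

At z = 0.6 mm: the cone contributes a regular 32-gon of circumradius 4.125 (interpolated between r1=4.5 and r2=2 at t=0.150) (area = (32/2)·4.125²·sin(360°/32) = 53.11 mm²); the cube at (15.5, 12) (footprint 26.5×27) is included at this height (area 715.50 mm²); the 18.5×27 cube at (14.5, 13.5) contributes its full rectangle (area 499.50 mm²); the r=3 cylinder at (2.5, 15) gives a regular 32-gon of circumradius 3 (constant along its height) (area = (32/2)·3.000²·sin(360°/32) = 28.09 mm²); Subtracting the remaining from the first: starting from the cone (53.11 mm²), the 26.5×27 cube at (15.5, 12) misses the remaining region (no effect); the 18.5×27 cube at (14.5, 13.5) misses the remaining region (no effect); the r=3 cylinder at (2.5, 15) misses the remaining region (no effect) — area = 53.11 mm². Overall, the cross-section is a single solid region. Net area = 53.11 mm².

53.11 mm²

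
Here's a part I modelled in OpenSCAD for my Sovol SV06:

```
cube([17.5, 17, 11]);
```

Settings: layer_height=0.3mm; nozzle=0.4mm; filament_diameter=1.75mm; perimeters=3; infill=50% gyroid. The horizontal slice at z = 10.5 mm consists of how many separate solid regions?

At z = 10.5 mm: the cube (footprint 17.5×17) is included at this height. The result has 1 disconnected region.

1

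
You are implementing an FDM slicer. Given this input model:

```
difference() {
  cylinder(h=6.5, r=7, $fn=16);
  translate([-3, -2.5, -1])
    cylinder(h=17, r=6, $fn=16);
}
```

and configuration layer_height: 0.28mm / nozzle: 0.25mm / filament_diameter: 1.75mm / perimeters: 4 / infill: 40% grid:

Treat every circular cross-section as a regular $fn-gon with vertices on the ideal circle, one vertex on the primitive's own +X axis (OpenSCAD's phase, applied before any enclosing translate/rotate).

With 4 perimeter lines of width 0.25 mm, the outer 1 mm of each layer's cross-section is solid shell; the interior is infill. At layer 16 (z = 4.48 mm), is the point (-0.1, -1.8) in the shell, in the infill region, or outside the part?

At z = 4.48 mm: the r=7 cylinder gives a regular 16-gon of circumradius 7 (constant along its height); the r=6 cylinder at (-3, -2.5) contributes a regular 16-gon of circumradius 6; Taking the first minus the rest: starting from the r=7 cylinder, the r=6 cylinder at (-3, -2.5) partially overlaps it — only the 79.08 mm² overlap (of its 110.21 mm²) is removed, clipping the outline — 1 connected region. Overall, the cross-section is a single solid region. The nearest boundary edge runs (3.00, -2.50)→(2.54, -0.20); distance from the point to it = 2.90 mm. The point is not inside any of the regions above, so it lies outside the cross-section (2.90 mm from the nearest boundary).

outside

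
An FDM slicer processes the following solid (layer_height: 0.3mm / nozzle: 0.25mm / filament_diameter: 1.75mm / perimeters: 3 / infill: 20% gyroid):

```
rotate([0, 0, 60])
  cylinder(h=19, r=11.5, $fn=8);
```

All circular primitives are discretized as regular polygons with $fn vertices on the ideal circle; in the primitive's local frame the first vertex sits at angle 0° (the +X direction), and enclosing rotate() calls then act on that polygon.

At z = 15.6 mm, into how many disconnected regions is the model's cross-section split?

At z = 15.6 mm: the r=11.5 cylinder contributes a regular 8-gon of circumradius 11.5; (rotated 60° about Z; rotation is an isometry so areas/perimeters/island counts are preserved). The result has 1 disconnected region.

1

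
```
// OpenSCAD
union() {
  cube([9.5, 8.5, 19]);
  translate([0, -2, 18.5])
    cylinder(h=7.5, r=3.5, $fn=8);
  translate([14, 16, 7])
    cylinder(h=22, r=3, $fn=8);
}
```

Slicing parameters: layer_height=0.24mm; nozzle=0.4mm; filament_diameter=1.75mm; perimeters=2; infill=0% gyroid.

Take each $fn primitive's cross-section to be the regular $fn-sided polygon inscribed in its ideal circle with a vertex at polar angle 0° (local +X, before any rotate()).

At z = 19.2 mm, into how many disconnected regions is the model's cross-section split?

At z = 19.2 mm: the cube is absent (z outside [0, 19]); the r=3.5 cylinder at (0, -2) gives a regular 8-gon of circumradius 3.5 (constant along its height); the cylinder at (14, 16): section is a regular 8-gon, circumradius r=3; Taking the union: the 2 present regions are separate (no shared area or edge), so areas and boundary lengths simply add and each stays a separate island — 2 connected regions. The result has 2 disconnected regions.

2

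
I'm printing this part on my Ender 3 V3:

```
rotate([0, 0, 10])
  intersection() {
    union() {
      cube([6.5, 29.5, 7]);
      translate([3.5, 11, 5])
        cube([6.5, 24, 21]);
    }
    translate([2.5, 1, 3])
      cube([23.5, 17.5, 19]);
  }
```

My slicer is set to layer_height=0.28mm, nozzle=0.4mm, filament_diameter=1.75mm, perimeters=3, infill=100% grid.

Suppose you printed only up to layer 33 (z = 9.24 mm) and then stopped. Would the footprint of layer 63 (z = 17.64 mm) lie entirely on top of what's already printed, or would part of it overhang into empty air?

Compare the two slices. At z = 9.24: the cube does not reach this height (z outside [0, 7]); the cube at (3.5, 11) is present — its section is the full 6.5×24 rectangle (area 156.00 mm²); Taking the union: only the 6.5×24 cube at (3.5, 11) is present, so the union is just that shape — area = 156.00 mm²; the cube at (2.5, 1) (footprint 23.5×17.5) is included at this height (area 411.25 mm²); After intersecting: the 23.5×17.5 cube at (2.5, 1) partially overlaps the result so far; clipping to the common part keeps 48.75 mm² — area = 48.75 mm²; (whole slice rotated 10° about Z — lengths, areas and connectivity unchanged). At z = 17.64: the cube is absent (z outside [0, 7]); the 6.5×24 cube at (3.5, 11) contributes its full rectangle (area 156.00 mm²); Combining (union): only the 6.5×24 cube at (3.5, 11) is present, so the union is just that shape — area = 156.00 mm²; the cube at (2.5, 1) is present — its section is the full 23.5×17.5 rectangle (area 411.25 mm²); After intersecting: the 23.5×17.5 cube at (2.5, 1) partially overlaps that combined region; clipping to the common part keeps 48.75 mm² — area = 48.75 mm²; (whole slice rotated 10° about Z — lengths, areas and connectivity unchanged). Checking containment: the cross-section at z = 17.64 is a subset of the cross-section at z = 9.24.

entirely on top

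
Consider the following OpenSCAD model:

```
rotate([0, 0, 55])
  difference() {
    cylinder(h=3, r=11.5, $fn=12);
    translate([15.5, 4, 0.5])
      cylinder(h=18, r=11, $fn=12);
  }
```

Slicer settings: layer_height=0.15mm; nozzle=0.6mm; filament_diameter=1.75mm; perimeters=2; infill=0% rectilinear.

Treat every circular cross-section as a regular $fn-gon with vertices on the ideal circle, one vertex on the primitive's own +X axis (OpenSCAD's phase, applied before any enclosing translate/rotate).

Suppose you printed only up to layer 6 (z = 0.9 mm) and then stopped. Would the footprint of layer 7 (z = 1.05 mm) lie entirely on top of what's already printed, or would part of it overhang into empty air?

Compare the two slices. At z = 0.9: the r=11.5 cylinder gives a regular 12-gon of circumradius 11.5 (constant along its height) (area = (12/2)·11.500²·sin(360°/12) = 396.75 mm²); the r=11 cylinder at (15.5, 4) contributes a regular 12-gon of circumradius 11 (area = (12/2)·11.000²·sin(360°/12) = 363.00 mm²); Subtracting the remaining from the first: starting from the r=11.5 cylinder (396.75 mm²), the r=11 cylinder at (15.5, 4) partially overlaps it — only the 61.72 mm² overlap (of its 363.00 mm²) is removed, clipping the outline — area = 335.03 mm²; (whole slice rotated 55° about Z — lengths, areas and connectivity unchanged). At z = 1.05: the r=11.5 cylinder gives a regular 12-gon of circumradius 11.5 (constant along its height) (area = (12/2)·11.500²·sin(360°/12) = 396.75 mm²); the r=11 cylinder at (15.5, 4) gives a regular 12-gon of circumradius 11 (constant along its height) (area = (12/2)·11.000²·sin(360°/12) = 363.00 mm²); Taking the first minus the rest: starting from the r=11.5 cylinder (396.75 mm²), the r=11 cylinder at (15.5, 4) partially overlaps it — only the 61.72 mm² overlap (of its 363.00 mm²) is removed, clipping the outline — area = 335.03 mm²; (whole slice rotated 55° about Z — lengths, areas and connectivity unchanged). Checking containment: the cross-section at z = 1.05 is a subset of the cross-section at z = 0.9.

entirely on top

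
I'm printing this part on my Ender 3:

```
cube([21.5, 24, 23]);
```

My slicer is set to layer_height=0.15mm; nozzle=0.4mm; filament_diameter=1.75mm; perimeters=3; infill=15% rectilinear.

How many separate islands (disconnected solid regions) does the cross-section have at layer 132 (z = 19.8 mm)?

1

At z = 19.8 mm: the 21.5×24 cube contributes its full rectangle. Overall, the cross-section is a single solid region. Island count = 1.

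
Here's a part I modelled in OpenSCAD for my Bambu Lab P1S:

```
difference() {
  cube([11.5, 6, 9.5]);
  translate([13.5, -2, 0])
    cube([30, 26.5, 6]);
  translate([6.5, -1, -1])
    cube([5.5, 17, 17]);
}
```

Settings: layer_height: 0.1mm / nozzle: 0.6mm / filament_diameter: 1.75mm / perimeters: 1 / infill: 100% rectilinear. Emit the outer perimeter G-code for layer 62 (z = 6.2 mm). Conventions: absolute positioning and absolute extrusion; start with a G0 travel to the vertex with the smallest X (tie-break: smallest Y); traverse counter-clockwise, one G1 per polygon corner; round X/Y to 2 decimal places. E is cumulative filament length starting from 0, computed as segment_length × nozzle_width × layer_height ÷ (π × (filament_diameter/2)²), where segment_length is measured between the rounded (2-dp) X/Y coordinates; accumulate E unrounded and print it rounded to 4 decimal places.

G0 X0.00 Y0.00 Z6.20
G1 X6.50 Y0.00 E0.1621
G1 X6.50 Y6.00 E0.3118
G1 X0.00 Y6.00 E0.4740
G1 X0.00 Y0.00 E0.6236

At z = 6.2 mm: the cube (footprint 11.5×6) is included at this height; the cube at (13.5, -2) is absent (z outside [0, 6]); the 5.5×17 cube at (6.5, -1) contributes its full rectangle; After the difference (first − rest): starting from the 11.5×6 cube, the 5.5×17 cube at (6.5, -1) partially overlaps it — only the 30.00 mm² overlap (of its 93.50 mm²) is removed, clipping the outline — 1 connected region. The outline is a single polygon with 4 vertices. Extrusion per mm of travel: 0.6 × 0.1 / (π × 0.875²) = 0.024945. Accumulating E over each segment gives final E = 0.6236.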